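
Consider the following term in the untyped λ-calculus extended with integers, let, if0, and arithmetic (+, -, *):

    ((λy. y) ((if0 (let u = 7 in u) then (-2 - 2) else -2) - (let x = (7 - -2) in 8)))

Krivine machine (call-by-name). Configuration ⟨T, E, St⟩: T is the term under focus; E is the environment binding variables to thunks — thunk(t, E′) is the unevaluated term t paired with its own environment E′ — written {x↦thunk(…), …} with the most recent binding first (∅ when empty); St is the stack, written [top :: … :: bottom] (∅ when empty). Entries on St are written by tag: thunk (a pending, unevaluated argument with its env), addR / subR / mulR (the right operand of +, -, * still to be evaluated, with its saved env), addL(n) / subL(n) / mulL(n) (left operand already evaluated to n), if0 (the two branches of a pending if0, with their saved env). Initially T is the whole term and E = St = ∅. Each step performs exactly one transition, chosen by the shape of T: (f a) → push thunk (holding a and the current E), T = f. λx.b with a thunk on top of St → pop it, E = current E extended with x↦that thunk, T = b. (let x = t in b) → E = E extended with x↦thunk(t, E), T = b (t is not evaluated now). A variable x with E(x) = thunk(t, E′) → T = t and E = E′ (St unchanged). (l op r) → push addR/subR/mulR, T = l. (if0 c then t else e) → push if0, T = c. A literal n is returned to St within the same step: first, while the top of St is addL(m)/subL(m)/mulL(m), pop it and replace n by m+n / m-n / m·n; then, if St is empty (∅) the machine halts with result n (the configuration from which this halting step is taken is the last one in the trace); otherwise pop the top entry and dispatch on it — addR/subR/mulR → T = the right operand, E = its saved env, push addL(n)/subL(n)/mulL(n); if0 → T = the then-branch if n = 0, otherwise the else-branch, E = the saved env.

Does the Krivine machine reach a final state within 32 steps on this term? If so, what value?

Answer: -10

Execution trace:
0. ⟨T=((λy. y) ((if0 (let u = 7 in u) then (-2 - 2) else -2) - (let x = (7 - -2) in 8))); E=∅; St=∅⟩
1. ⟨T=(λy. y); E=∅; St=[thunk]⟩
2. ⟨T=y; E={y↦thunk(((if0 (let u = 7 in u) then (-2 - 2) else -2) - (let x = (7 - -2) in 8)), ∅)}; St=∅⟩
3. ⟨T=((if0 (let u = 7 in u) then (-2 - 2) else -2) - (let x = (7 - -2) in 8)); E=∅; St=∅⟩
4. ⟨T=(if0 (let u = 7 in u) then (-2 - 2) else -2); E=∅; St=[subR]⟩
5. ⟨T=(let u = 7 in u); E=∅; St=[if0 :: subR]⟩
6. ⟨T=u; E={u↦thunk(7, ∅)}; St=[if0 :: subR]⟩
7. ⟨T=7; E=∅; St=[if0 :: subR]⟩
8. ⟨T=-2; E=∅; St=[subR]⟩
9. ⟨T=(let x = (7 - -2) in 8); E=∅; St=[subL(-2)]⟩
10. ⟨T=8; E={x↦thunk((7 - -2), ∅)}; St=[subL(-2)]⟩
→ final value -10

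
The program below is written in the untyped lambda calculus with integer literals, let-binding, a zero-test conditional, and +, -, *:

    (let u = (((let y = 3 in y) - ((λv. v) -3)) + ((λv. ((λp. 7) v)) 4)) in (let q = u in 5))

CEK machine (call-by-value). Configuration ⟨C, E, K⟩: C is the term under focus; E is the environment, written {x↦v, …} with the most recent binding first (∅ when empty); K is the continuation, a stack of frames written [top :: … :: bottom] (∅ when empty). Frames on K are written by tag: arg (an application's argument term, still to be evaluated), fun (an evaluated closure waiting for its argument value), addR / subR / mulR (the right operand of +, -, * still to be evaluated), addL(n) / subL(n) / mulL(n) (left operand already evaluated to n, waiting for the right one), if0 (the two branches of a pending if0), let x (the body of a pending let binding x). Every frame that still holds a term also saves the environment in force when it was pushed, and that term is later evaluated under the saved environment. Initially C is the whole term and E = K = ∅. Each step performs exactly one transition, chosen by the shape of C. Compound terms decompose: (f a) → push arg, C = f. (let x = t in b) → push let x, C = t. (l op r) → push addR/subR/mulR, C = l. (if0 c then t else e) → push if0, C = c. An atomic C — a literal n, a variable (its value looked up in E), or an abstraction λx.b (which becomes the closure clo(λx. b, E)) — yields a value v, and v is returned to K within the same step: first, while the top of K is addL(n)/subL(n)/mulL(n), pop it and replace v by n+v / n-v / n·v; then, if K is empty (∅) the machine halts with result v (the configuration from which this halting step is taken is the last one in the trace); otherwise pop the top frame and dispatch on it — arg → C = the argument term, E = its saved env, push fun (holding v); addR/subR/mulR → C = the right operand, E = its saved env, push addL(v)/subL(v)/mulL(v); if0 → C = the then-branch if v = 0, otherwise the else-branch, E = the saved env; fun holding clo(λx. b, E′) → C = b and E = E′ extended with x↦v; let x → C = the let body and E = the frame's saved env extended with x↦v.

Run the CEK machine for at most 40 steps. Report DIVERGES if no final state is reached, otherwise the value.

Answer: 5

Derivation:
t=0: [C=(let u = (((let y = 3 in y) - ((λv. v) -3)) + ((λv. ((λp. 7) v)) 4)) in (let q = u in 5)) | E=∅ | K=∅]
t=1: [C=(((let y = 3 in y) - ((λv. v) -3)) + ((λv. ((λp. 7) v)) 4)) | E=∅ | K=[let u]]
t=2: [C=((let y = 3 in y) - ((λv. v) -3)) | E=∅ | K=[addR :: let u]]
t=3: [C=(let y = 3 in y) | E=∅ | K=[subR :: addR :: let u]]
t=4: [C=3 | E=∅ | K=[let y :: subR :: addR :: let u]]
t=5: [C=y | E={y↦3} | K=[subR :: addR :: let u]]
t=6: [C=((λv. v) -3) | E=∅ | K=[subL(3) :: addR :: let u]]
t=7: [C=(λv. v) | E=∅ | K=[arg :: subL(3) :: addR :: let u]]
t=8: [C=-3 | E=∅ | K=[fun :: subL(3) :: addR :: let u]]
t=9: [C=v | E={v↦-3} | K=[subL(3) :: addR :: let u]]
t=10: [C=((λv. ((λp. 7) v)) 4) | E=∅ | K=[addL(6) :: let u]]
t=11: [C=(λv. ((λp. 7) v)) | E=∅ | K=[arg :: addL(6) :: let u]]
t=12: [C=4 | E=∅ | K=[fun :: addL(6) :: let u]]
t=13: [C=((λp. 7) v) | E={v↦4} | K=[addL(6) :: let u]]
t=14: [C=(λp. 7) | E={v↦4} | K=[arg :: addL(6) :: let u]]
t=15: [C=v | E={v↦4} | K=[fun :: addL(6) :: let u]]
t=16: [C=7 | E={p↦4, v↦4} | K=[addL(6) :: let u]]
t=17: [C=(let q = u in 5) | E={u↦13} | K=∅]
t=18: [C=u | E={u↦13} | K=[let q]]
t=19: [C=5 | E={q↦13, u↦13} | K=∅]
→ final value 5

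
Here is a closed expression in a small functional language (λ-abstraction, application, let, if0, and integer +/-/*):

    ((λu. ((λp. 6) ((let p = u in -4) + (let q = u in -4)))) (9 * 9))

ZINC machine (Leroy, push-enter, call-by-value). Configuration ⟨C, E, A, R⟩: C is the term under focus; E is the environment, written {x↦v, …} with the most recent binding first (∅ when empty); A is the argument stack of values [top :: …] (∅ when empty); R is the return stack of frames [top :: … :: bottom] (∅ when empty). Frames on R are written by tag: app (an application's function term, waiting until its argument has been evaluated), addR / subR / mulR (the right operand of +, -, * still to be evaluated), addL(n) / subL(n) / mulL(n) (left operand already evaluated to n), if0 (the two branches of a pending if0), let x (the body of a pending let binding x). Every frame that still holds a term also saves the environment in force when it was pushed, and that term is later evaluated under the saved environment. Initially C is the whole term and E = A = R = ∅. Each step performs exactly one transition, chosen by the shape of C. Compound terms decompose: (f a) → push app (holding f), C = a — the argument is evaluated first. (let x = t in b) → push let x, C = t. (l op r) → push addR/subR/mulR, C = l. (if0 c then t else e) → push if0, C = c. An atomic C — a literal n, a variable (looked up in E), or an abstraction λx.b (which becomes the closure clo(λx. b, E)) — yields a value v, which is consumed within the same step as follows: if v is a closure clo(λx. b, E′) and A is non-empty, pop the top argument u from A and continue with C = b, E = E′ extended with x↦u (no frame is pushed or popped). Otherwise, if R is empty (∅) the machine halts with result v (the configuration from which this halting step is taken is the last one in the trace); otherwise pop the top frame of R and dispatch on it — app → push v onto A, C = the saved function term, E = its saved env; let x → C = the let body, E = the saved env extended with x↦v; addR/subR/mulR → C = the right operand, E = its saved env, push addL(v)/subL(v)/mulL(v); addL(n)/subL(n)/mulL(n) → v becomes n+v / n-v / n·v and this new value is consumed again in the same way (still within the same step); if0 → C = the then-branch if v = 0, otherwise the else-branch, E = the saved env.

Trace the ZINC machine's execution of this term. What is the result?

Answer: 6

Execution trace:
step 0: [C=((λu. ((λp. 6) ((let p = u in -4) + (let q = u in -4)))) (9 * 9)) | E=∅ | A=∅ | R=∅]
step 1: [C=(9 * 9) | E=∅ | A=∅ | R=[app]]
step 2: [C=9 | E=∅ | A=∅ | R=[mulR :: app]]
step 3: [C=9 | E=∅ | A=∅ | R=[mulL(9) :: app]]
step 4: [C=(λu. ((λp. 6) ((let p = u in -4) + (let q = u in -4)))) | E=∅ | A=[81] | R=∅]
step 5: [C=((λp. 6) ((let p = u in -4) + (let q = u in -4))) | E={u↦81} | A=∅ | R=∅]
step 6: [C=((let p = u in -4) + (let q = u in -4)) | E={u↦81} | A=∅ | R=[app]]
step 7: [C=(let p = u in -4) | E={u↦81} | A=∅ | R=[addR :: app]]
step 8: [C=u | E={u↦81} | A=∅ | R=[let p :: addR :: app]]
step 9: [C=-4 | E={p↦81, u↦81} | A=∅ | R=[addR :: app]]
step 10: [C=(let q = u in -4) | E={u↦81} | A=∅ | R=[addL(-4) :: app]]
step 11: [C=u | E={u↦81} | A=∅ | R=[let q :: addL(-4) :: app]]
step 12: [C=-4 | E={q↦81, u↦81} | A=∅ | R=[addL(-4) :: app]]
step 13: [C=(λp. 6) | E={u↦81} | A=[-8] | R=∅]
step 14: [C=6 | E={p↦-8, u↦81} | A=∅ | R=∅]
→ final value 6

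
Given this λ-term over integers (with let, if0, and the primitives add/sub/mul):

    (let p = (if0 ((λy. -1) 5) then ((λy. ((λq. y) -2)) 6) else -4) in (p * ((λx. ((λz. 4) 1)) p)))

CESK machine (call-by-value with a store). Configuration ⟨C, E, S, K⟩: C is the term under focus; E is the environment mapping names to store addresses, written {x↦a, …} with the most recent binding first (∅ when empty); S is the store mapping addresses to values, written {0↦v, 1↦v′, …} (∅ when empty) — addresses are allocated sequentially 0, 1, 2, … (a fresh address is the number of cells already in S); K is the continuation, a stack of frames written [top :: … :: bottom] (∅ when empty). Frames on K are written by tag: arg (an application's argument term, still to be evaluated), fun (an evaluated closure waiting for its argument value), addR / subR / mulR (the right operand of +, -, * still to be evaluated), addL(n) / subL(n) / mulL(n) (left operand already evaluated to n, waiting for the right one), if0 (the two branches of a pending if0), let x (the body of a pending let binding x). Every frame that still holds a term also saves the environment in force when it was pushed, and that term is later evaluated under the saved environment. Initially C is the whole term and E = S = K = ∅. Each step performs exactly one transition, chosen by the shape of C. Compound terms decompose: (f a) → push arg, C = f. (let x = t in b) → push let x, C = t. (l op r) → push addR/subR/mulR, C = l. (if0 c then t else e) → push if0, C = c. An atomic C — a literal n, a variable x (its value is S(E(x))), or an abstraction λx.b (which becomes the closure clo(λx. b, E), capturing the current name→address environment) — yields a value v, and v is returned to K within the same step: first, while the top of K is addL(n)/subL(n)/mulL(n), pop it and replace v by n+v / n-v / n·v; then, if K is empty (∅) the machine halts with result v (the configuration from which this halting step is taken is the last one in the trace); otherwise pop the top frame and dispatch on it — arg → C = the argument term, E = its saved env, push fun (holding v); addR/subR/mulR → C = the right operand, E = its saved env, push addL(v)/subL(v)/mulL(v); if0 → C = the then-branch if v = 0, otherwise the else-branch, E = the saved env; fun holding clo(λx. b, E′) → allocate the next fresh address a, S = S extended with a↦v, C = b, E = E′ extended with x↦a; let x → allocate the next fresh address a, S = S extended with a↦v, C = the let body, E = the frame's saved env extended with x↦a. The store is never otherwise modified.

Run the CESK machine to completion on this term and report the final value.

[0] <C=(let p = (if0 ((λy. -1) 5) then ((λy. ((λq. y) -2)) 6) else -4) in (p * ((λx. ((λz. 4) 1)) p))), E=∅, S=∅, K=∅>
[1] <C=(if0 ((λy. -1) 5) then ((λy. ((λq. y) -2)) 6) else -4), E=∅, S=∅, K=[let p]>
[2] <C=((λy. -1) 5), E=∅, S=∅, K=[if0 :: let p]>
[3] <C=(λy. -1), E=∅, S=∅, K=[arg :: if0 :: let p]>
[4] <C=5, E=∅, S=∅, K=[fun :: if0 :: let p]>
[5] <C=-1, E={y↦0}, S={0↦5}, K=[if0 :: let p]>
[6] <C=-4, E=∅, S={0↦5}, K=[let p]>
[7] <C=(p * ((λx. ((λz. 4) 1)) p)), E={p↦1}, S={0↦5, 1↦-4}, K=∅>
[8] <C=p, E={p↦1}, S={0↦5, 1↦-4}, K=[mulR]>
[9] <C=((λx. ((λz. 4) 1)) p), E={p↦1}, S={0↦5, 1↦-4}, K=[mulL(-4)]>
[10] <C=(λx. ((λz. 4) 1)), E={p↦1}, S={0↦5, 1↦-4}, K=[arg :: mulL(-4)]>
[11] <C=p, E={p↦1}, S={0↦5, 1↦-4}, K=[fun :: mulL(-4)]>
[12] <C=((λz. 4) 1), E={x↦2, p↦1}, S={0↦5, 1↦-4, 2↦-4}, K=[mulL(-4)]>
[13] <C=(λz. 4), E={x↦2, p↦1}, S={0↦5, 1↦-4, 2↦-4}, K=[arg :: mulL(-4)]>
[14] <C=1, E={x↦2, p↦1}, S={0↦5, 1↦-4, 2↦-4}, K=[fun :: mulL(-4)]>
[15] <C=4, E={z↦3, x↦2, p↦1}, S={0↦5, 1↦-4, 2↦-4, 3↦1}, K=[mulL(-4)]>
→ final value -16

Answer: -16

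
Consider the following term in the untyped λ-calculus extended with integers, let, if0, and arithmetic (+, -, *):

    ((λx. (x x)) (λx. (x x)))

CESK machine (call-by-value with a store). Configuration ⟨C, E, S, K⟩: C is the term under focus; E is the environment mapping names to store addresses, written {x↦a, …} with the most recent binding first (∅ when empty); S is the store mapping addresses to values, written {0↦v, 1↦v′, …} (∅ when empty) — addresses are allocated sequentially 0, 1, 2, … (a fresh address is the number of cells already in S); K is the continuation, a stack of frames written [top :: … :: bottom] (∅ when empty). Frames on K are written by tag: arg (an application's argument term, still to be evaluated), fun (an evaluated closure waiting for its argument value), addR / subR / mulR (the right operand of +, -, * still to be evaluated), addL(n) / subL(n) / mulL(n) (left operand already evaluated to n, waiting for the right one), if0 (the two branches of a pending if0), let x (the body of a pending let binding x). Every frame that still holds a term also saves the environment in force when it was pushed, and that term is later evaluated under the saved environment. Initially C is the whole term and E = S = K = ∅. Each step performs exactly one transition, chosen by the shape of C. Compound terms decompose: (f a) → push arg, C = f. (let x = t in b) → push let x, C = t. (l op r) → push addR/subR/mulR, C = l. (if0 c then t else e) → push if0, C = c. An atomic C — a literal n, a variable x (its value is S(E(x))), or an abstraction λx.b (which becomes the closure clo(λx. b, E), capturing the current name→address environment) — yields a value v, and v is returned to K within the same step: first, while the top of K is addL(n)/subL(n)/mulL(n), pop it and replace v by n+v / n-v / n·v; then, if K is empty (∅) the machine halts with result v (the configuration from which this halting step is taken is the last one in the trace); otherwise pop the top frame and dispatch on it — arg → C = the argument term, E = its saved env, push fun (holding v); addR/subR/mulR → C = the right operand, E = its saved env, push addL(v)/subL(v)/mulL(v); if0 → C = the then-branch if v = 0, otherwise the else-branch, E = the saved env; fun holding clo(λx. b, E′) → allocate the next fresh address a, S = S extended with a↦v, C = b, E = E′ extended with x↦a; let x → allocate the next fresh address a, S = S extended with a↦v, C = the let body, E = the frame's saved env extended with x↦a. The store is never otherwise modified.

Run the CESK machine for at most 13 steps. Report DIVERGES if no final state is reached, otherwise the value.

Answer: DIVERGES (no final state within 13 steps)

Derivation:
[0] <C=((λx. (x x)) (λx. (x x))), E=∅, S=∅, K=∅>
[1] <C=(λx. (x x)), E=∅, S=∅, K=[arg]>
[2] <C=(λx. (x x)), E=∅, S=∅, K=[fun]>
[3] <C=(x x), E={x↦0}, S={0↦clo(λx. (x x), ∅)}, K=∅>
[4] <C=x, E={x↦0}, S={0↦clo(λx. (x x), ∅)}, K=[arg]>
[5] <C=x, E={x↦0}, S={0↦clo(λx. (x x), ∅)}, K=[fun]>
[6] <C=(x x), E={x↦1}, S={0↦clo(λx. (x x), ∅), 1↦clo(λx. (x x), ∅)}, K=∅>
[7] <C=x, E={x↦1}, S={0↦clo(λx. (x x), ∅), 1↦clo(λx. (x x), ∅)}, K=[arg]>
[8] <C=x, E={x↦1}, S={0↦clo(λx. (x x), ∅), 1↦clo(λx. (x x), ∅)}, K=[fun]>
[9] <C=(x x), E={x↦2}, S={0↦clo(λx. (x x), ∅), 1↦clo(λx. (x x), ∅), 2↦clo(λx. (x x), ∅)}, K=∅>
[10] <C=x, E={x↦2}, S={0↦clo(λx. (x x), ∅), 1↦clo(λx. (x x), ∅), 2↦clo(λx. (x x), ∅)}, K=[arg]>
[11] <C=x, E={x↦2}, S={0↦clo(λx. (x x), ∅), 1↦clo(λx. (x x), ∅), 2↦clo(λx. (x x), ∅)}, K=[fun]>
[12] <C=(x x), E={x↦3}, S={0↦clo(λx. (x x), ∅), 1↦clo(λx. (x x), ∅), 2↦clo(λx. (x x), ∅), 3↦clo(λx. (x x), ∅)}, K=∅>
[13] <C=x, E={x↦3}, S={0↦clo(λx. (x x), ∅), 1↦clo(λx. (x x), ∅), 2↦clo(λx. (x x), ∅), 3↦clo(λx. (x x), ∅)}, K=[arg]>
→ 13 transitions taken and the configuration is still not final: no result within 13 steps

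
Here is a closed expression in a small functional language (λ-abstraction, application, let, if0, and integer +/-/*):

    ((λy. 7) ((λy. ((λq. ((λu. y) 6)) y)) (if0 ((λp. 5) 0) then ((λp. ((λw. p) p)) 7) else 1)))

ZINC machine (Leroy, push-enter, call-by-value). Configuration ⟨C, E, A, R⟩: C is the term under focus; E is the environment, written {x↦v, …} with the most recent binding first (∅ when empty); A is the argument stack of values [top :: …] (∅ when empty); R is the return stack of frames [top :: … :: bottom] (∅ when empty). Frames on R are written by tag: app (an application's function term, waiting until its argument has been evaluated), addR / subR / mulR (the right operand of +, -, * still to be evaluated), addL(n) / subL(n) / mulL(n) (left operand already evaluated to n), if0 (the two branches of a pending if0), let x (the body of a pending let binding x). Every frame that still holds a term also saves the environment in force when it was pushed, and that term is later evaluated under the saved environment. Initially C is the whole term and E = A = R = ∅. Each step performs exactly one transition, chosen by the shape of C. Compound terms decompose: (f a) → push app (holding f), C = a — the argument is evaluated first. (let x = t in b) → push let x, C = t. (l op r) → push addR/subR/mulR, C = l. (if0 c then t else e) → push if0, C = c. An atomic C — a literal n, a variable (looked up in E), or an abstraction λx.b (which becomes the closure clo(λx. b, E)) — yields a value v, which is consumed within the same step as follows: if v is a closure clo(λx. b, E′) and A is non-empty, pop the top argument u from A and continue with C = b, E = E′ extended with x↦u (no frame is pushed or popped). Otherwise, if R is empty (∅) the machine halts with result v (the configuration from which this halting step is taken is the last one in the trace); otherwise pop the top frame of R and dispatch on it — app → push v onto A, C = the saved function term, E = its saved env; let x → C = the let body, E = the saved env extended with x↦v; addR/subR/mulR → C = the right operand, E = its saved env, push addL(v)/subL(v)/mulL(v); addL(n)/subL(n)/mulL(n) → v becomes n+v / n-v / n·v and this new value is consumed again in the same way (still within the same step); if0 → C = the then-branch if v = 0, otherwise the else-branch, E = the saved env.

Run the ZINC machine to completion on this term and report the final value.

[0] [C=((λy. 7) ((λy. ((λq. ((λu. y) 6)) y)) (if0 ((λp. 5) 0) then ((λp. ((λw. p) p)) 7) else 1))) | E=∅ | A=∅ | R=∅]
[1] [C=((λy. ((λq. ((λu. y) 6)) y)) (if0 ((λp. 5) 0) then ((λp. ((λw. p) p)) 7) else 1)) | E=∅ | A=∅ | R=[app]]
[2] [C=(if0 ((λp. 5) 0) then ((λp. ((λw. p) p)) 7) else 1) | E=∅ | A=∅ | R=[app :: app]]
[3] [C=((λp. 5) 0) | E=∅ | A=∅ | R=[if0 :: app :: app]]
[4] [C=0 | E=∅ | A=∅ | R=[app :: if0 :: app :: app]]
[5] [C=(λp. 5) | E=∅ | A=[0] | R=[if0 :: app :: app]]
[6] [C=5 | E={p↦0} | A=∅ | R=[if0 :: app :: app]]
[7] [C=1 | E=∅ | A=∅ | R=[app :: app]]
[8] [C=(λy. ((λq. ((λu. y) 6)) y)) | E=∅ | A=[1] | R=[app]]
[9] [C=((λq. ((λu. y) 6)) y) | E={y↦1} | A=∅ | R=[app]]
[10] [C=y | E={y↦1} | A=∅ | R=[app :: app]]
[11] [C=(λq. ((λu. y) 6)) | E={y↦1} | A=[1] | R=[app]]
[12] [C=((λu. y) 6) | E={q↦1, y↦1} | A=∅ | R=[app]]
[13] [C=6 | E={q↦1, y↦1} | A=∅ | R=[app :: app]]
[14] [C=(λu. y) | E={q↦1, y↦1} | A=[6] | R=[app]]
[15] [C=y | E={u↦6, q↦1, y↦1} | A=∅ | R=[app]]
[16] [C=(λy. 7) | E=∅ | A=[1] | R=∅]
[17] [C=7 | E={y↦1} | A=∅ | R=∅]
→ final value 7

Answer: 7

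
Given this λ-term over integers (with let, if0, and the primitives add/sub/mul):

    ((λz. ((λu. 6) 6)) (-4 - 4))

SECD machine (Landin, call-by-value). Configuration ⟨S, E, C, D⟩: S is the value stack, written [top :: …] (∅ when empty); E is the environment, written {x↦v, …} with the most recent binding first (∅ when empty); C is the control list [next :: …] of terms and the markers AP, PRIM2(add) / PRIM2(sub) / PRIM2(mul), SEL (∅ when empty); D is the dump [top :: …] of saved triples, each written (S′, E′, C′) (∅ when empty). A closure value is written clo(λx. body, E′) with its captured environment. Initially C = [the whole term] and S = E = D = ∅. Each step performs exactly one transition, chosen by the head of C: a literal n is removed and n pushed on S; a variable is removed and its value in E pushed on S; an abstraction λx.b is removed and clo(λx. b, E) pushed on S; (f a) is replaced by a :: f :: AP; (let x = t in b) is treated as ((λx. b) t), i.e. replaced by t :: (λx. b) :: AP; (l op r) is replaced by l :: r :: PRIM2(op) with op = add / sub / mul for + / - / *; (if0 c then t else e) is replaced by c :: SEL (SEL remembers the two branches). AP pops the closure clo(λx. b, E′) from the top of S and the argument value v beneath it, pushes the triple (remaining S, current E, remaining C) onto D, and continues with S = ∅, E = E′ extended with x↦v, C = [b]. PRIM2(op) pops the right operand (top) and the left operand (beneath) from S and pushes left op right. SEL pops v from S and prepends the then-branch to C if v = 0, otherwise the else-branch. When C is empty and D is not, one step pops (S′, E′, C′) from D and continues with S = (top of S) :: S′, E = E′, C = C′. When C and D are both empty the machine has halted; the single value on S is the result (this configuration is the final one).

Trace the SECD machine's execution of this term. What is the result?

0. [S=∅ | E=∅ | C=[((λz. ((λu. 6) 6)) (-4 - 4))] | D=∅]
1. [S=∅ | E=∅ | C=[(-4 - 4) :: (λz. ((λu. 6) 6)) :: AP] | D=∅]
2. [S=∅ | E=∅ | C=[-4 :: 4 :: PRIM2(sub) :: (λz. ((λu. 6) 6)) :: AP] | D=∅]
3. [S=[-4] | E=∅ | C=[4 :: PRIM2(sub) :: (λz. ((λu. 6) 6)) :: AP] | D=∅]
4. [S=[4 :: -4] | E=∅ | C=[PRIM2(sub) :: (λz. ((λu. 6) 6)) :: AP] | D=∅]
5. [S=[-8] | E=∅ | C=[(λz. ((λu. 6) 6)) :: AP] | D=∅]
6. [S=[clo(λz. ((λu. 6) 6), ∅) :: -8] | E=∅ | C=[AP] | D=∅]
7. [S=∅ | E={z↦-8} | C=[((λu. 6) 6)] | D=[(∅, ∅, ∅)]]
8. [S=∅ | E={z↦-8} | C=[6 :: (λu. 6) :: AP] | D=[(∅, ∅, ∅)]]
9. [S=[6] | E={z↦-8} | C=[(λu. 6) :: AP] | D=[(∅, ∅, ∅)]]
10. [S=[clo(λu. 6, {z↦-8}) :: 6] | E={z↦-8} | C=[AP] | D=[(∅, ∅, ∅)]]
11. [S=∅ | E={u↦6, z↦-8} | C=[6] | D=[(∅, {z↦-8}, ∅) :: (∅, ∅, ∅)]]
12. [S=[6] | E={u↦6, z↦-8} | C=∅ | D=[(∅, {z↦-8}, ∅) :: (∅, ∅, ∅)]]
13. [S=[6] | E={z↦-8} | C=∅ | D=[(∅, ∅, ∅)]]
14. [S=[6] | E=∅ | C=∅ | D=∅]
→ final value 6

Answer: 6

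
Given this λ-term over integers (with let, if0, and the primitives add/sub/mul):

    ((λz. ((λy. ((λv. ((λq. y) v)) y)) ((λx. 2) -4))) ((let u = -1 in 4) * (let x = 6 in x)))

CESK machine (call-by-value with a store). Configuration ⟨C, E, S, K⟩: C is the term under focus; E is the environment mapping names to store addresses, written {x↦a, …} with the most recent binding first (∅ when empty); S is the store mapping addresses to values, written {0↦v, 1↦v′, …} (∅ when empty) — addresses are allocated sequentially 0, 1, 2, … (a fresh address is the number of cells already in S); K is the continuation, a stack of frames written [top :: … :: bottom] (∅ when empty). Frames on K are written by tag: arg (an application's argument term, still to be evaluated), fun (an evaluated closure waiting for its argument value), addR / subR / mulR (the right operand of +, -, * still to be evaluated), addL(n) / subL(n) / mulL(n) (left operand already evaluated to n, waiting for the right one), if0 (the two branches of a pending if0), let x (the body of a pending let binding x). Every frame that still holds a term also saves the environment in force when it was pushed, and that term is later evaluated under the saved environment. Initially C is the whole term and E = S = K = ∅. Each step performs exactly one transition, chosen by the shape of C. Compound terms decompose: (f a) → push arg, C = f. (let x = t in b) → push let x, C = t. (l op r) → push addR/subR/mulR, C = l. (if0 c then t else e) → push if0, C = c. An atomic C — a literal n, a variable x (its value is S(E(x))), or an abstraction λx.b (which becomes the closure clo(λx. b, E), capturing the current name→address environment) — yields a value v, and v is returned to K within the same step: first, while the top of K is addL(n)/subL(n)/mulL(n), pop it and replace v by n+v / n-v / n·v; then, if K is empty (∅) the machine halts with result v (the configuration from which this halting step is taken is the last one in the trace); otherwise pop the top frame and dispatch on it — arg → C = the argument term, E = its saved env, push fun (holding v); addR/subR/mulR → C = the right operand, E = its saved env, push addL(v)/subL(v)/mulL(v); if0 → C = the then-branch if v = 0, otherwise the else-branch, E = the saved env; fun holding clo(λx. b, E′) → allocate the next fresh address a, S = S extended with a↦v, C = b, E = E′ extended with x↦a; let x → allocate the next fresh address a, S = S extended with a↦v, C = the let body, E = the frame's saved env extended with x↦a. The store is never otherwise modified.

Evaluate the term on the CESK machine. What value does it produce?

Answer: 2

Derivation:
step 0: <C=((λz. ((λy. ((λv. ((λq. y) v)) y)) ((λx. 2) -4))) ((let u = -1 in 4) * (let x = 6 in x))), E=∅, S=∅, K=∅>
step 1: <C=(λz. ((λy. ((λv. ((λq. y) v)) y)) ((λx. 2) -4))), E=∅, S=∅, K=[arg]>
step 2: <C=((let u = -1 in 4) * (let x = 6 in x)), E=∅, S=∅, K=[fun]>
step 3: <C=(let u = -1 in 4), E=∅, S=∅, K=[mulR :: fun]>
step 4: <C=-1, E=∅, S=∅, K=[let u :: mulR :: fun]>
step 5: <C=4, E={u↦0}, S={0↦-1}, K=[mulR :: fun]>
step 6: <C=(let x = 6 in x), E=∅, S={0↦-1}, K=[mulL(4) :: fun]>
step 7: <C=6, E=∅, S={0↦-1}, K=[let x :: mulL(4) :: fun]>
step 8: <C=x, E={x↦1}, S={0↦-1, 1↦6}, K=[mulL(4) :: fun]>
step 9: <C=((λy. ((λv. ((λq. y) v)) y)) ((λx. 2) -4)), E={z↦2}, S={0↦-1, 1↦6, 2↦24}, K=∅>
step 10: <C=(λy. ((λv. ((λq. y) v)) y)), E={z↦2}, S={0↦-1, 1↦6, 2↦24}, K=[arg]>
step 11: <C=((λx. 2) -4), E={z↦2}, S={0↦-1, 1↦6, 2↦24}, K=[fun]>
step 12: <C=(λx. 2), E={z↦2}, S={0↦-1, 1↦6, 2↦24}, K=[arg :: fun]>
step 13: <C=-4, E={z↦2}, S={0↦-1, 1↦6, 2↦24}, K=[fun :: fun]>
step 14: <C=2, E={x↦3, z↦2}, S={0↦-1, 1↦6, 2↦24, 3↦-4}, K=[fun]>
step 15: <C=((λv. ((λq. y) v)) y), E={y↦4, z↦2}, S={0↦-1, 1↦6, 2↦24, 3↦-4, 4↦2}, K=∅>
step 16: <C=(λv. ((λq. y) v)), E={y↦4, z↦2}, S={0↦-1, 1↦6, 2↦24, 3↦-4, 4↦2}, K=[arg]>
step 17: <C=y, E={y↦4, z↦2}, S={0↦-1, 1↦6, 2↦24, 3↦-4, 4↦2}, K=[fun]>
step 18: <C=((λq. y) v), E={v↦5, y↦4, z↦2}, S={0↦-1, 1↦6, 2↦24, 3↦-4, 4↦2, 5↦2}, K=∅>
step 19: <C=(λq. y), E={v↦5, y↦4, z↦2}, S={0↦-1, 1↦6, 2↦24, 3↦-4, 4↦2, 5↦2}, K=[arg]>
step 20: <C=v, E={v↦5, y↦4, z↦2}, S={0↦-1, 1↦6, 2↦24, 3↦-4, 4↦2, 5↦2}, K=[fun]>
step 21: <C=y, E={q↦6, v↦5, y↦4, z↦2}, S={0↦-1, 1↦6, 2↦24, 3↦-4, 4↦2, 5↦2, 6↦2}, K=∅>
→ final value 2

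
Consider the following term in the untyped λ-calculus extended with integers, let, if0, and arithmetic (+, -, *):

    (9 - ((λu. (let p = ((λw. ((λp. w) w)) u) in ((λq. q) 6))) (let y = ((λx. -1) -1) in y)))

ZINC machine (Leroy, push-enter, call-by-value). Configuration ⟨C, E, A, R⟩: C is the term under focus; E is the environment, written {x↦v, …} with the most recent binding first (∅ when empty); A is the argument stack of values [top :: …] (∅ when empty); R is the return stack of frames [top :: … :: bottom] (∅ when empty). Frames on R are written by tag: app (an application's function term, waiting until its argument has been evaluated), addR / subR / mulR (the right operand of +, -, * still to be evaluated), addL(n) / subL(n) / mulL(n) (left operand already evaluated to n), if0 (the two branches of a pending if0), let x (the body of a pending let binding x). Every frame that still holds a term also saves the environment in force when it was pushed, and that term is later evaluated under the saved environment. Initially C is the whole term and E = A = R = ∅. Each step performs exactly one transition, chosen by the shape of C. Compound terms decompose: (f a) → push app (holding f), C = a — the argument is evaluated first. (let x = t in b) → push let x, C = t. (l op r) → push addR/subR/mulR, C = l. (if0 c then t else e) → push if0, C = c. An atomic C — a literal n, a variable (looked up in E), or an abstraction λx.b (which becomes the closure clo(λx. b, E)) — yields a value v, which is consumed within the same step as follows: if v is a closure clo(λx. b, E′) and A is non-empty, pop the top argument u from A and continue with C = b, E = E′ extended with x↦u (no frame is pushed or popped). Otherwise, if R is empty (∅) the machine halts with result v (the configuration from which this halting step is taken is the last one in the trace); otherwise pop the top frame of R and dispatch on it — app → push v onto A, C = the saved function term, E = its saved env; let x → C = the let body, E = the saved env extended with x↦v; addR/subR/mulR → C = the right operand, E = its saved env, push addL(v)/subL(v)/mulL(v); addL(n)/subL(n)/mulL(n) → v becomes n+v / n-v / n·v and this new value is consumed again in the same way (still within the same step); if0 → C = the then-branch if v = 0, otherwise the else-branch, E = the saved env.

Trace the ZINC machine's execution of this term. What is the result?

t=0: ⟨C=(9 - ((λu. (let p = ((λw. ((λp. w) w)) u) in ((λq. q) 6))) (let y = ((λx. -1) -1) in y))); E=∅; A=∅; R=∅⟩
t=1: ⟨C=9; E=∅; A=∅; R=[subR]⟩
t=2: ⟨C=((λu. (let p = ((λw. ((λp. w) w)) u) in ((λq. q) 6))) (let y = ((λx. -1) -1) in y)); E=∅; A=∅; R=[subL(9)]⟩
t=3: ⟨C=(let y = ((λx. -1) -1) in y); E=∅; A=∅; R=[app :: subL(9)]⟩
t=4: ⟨C=((λx. -1) -1); E=∅; A=∅; R=[let y :: app :: subL(9)]⟩
t=5: ⟨C=-1; E=∅; A=∅; R=[app :: let y :: app :: subL(9)]⟩
t=6: ⟨C=(λx. -1); E=∅; A=[-1]; R=[let y :: app :: subL(9)]⟩
t=7: ⟨C=-1; E={x↦-1}; A=∅; R=[let y :: app :: subL(9)]⟩
t=8: ⟨C=y; E={y↦-1}; A=∅; R=[app :: subL(9)]⟩
t=9: ⟨C=(λu. (let p = ((λw. ((λp. w) w)) u) in ((λq. q) 6))); E=∅; A=[-1]; R=[subL(9)]⟩
t=10: ⟨C=(let p = ((λw. ((λp. w) w)) u) in ((λq. q) 6)); E={u↦-1}; A=∅; R=[subL(9)]⟩
t=11: ⟨C=((λw. ((λp. w) w)) u); E={u↦-1}; A=∅; R=[let p :: subL(9)]⟩
t=12: ⟨C=u; E={u↦-1}; A=∅; R=[app :: let p :: subL(9)]⟩
t=13: ⟨C=(λw. ((λp. w) w)); E={u↦-1}; A=[-1]; R=[let p :: subL(9)]⟩
t=14: ⟨C=((λp. w) w); E={w↦-1, u↦-1}; A=∅; R=[let p :: subL(9)]⟩
t=15: ⟨C=w; E={w↦-1, u↦-1}; A=∅; R=[app :: let p :: subL(9)]⟩
t=16: ⟨C=(λp. w); E={w↦-1, u↦-1}; A=[-1]; R=[let p :: subL(9)]⟩
t=17: ⟨C=w; E={p↦-1, w↦-1, u↦-1}; A=∅; R=[let p :: subL(9)]⟩
t=18: ⟨C=((λq. q) 6); E={p↦-1, u↦-1}; A=∅; R=[subL(9)]⟩
t=19: ⟨C=6; E={p↦-1, u↦-1}; A=∅; R=[app :: subL(9)]⟩
t=20: ⟨C=(λq. q); E={p↦-1, u↦-1}; A=[6]; R=[subL(9)]⟩
t=21: ⟨C=q; E={q↦6, p↦-1, u↦-1}; A=∅; R=[subL(9)]⟩
→ final value 3

Answer: 3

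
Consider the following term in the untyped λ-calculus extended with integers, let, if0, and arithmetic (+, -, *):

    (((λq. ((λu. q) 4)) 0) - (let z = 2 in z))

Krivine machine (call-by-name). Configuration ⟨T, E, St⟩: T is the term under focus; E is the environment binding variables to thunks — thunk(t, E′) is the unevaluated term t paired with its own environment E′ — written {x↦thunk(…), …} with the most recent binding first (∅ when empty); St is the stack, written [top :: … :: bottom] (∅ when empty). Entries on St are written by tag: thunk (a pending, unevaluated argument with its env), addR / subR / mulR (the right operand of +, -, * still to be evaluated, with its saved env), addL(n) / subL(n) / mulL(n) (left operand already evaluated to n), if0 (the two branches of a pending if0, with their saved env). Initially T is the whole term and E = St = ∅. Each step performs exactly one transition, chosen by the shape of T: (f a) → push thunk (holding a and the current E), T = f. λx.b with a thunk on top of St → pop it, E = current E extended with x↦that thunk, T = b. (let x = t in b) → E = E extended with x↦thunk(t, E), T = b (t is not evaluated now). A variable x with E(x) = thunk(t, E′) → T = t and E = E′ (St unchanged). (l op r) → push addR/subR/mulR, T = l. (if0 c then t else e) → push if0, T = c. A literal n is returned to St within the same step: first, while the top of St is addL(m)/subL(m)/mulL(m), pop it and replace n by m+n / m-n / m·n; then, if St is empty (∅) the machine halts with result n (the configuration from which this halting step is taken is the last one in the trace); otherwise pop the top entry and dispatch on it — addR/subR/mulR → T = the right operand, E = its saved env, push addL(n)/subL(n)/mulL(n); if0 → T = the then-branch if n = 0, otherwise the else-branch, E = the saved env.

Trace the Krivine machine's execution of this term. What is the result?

Answer: -2

Derivation:
t=0: ⟨T=(((λq. ((λu. q) 4)) 0) - (let z = 2 in z)); E=∅; St=∅⟩
t=1: ⟨T=((λq. ((λu. q) 4)) 0); E=∅; St=[subR]⟩
t=2: ⟨T=(λq. ((λu. q) 4)); E=∅; St=[thunk :: subR]⟩
t=3: ⟨T=((λu. q) 4); E={q↦thunk(0, ∅)}; St=[subR]⟩
t=4: ⟨T=(λu. q); E={q↦thunk(0, ∅)}; St=[thunk :: subR]⟩
t=5: ⟨T=q; E={u↦thunk(4, {q↦thunk(0, ∅)}), q↦thunk(0, ∅)}; St=[subR]⟩
t=6: ⟨T=0; E=∅; St=[subR]⟩
t=7: ⟨T=(let z = 2 in z); E=∅; St=[subL(0)]⟩
t=8: ⟨T=z; E={z↦thunk(2, ∅)}; St=[subL(0)]⟩
t=9: ⟨T=2; E=∅; St=[subL(0)]⟩
→ final value -2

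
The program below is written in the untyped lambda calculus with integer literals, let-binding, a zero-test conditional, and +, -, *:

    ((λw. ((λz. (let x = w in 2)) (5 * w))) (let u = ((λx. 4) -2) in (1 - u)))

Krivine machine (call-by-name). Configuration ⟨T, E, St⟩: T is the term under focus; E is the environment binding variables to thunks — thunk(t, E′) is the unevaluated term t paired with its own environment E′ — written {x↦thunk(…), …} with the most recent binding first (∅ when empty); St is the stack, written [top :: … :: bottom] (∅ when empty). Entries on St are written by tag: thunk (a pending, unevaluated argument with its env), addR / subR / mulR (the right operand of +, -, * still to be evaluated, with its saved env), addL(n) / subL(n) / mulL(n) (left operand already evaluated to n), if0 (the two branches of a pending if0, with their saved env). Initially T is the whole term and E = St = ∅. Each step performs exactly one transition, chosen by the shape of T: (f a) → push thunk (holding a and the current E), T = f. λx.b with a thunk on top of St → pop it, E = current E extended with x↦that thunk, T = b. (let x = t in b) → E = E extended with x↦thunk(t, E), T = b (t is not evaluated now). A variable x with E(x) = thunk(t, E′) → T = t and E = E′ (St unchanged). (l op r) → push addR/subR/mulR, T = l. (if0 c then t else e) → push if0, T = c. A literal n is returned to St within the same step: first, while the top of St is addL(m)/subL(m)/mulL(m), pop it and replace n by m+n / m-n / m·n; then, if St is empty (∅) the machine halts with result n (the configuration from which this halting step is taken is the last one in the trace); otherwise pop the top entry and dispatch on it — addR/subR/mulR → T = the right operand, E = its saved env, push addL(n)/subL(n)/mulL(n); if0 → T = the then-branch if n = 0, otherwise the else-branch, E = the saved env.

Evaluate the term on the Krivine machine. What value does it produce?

Answer: 2

Execution trace:
t=0: <T=((λw. ((λz. (let x = w in 2)) (5 * w))) (let u = ((λx. 4) -2) in (1 - u))), E=∅, St=∅>
t=1: <T=(λw. ((λz. (let x = w in 2)) (5 * w))), E=∅, St=[thunk]>
t=2: <T=((λz. (let x = w in 2)) (5 * w)), E={w↦thunk((let u = ((λx. 4) -2) in (1 - u)), ∅)}, St=∅>
t=3: <T=(λz. (let x = w in 2)), E={w↦thunk((let u = ((λx. 4) -2) in (1 - u)), ∅)}, St=[thunk]>
t=4: <T=(let x = w in 2), E={z↦thunk((5 * w), {w↦thunk((let u = ((λx. 4) -2) in (1 - u)), ∅)}), w↦thunk((let u = ((λx. 4) -2) in (1 - u)), ∅)}, St=∅>
t=5: <T=2, E={x↦thunk(w, {z↦thunk((5 * w), {w↦thunk((let u = ((λx. 4) -2) in (1 - u)), ∅)}), w↦thunk((let u = ((λx. 4) -2) in (1 - u)), ∅)}), z↦thunk((5 * w), {w↦thunk((let u = ((λx. 4) -2) in (1 - u)), ∅)}), w↦thunk((let u = ((λx. 4) -2) in (1 - u)), ∅)}, St=∅>
→ final value 2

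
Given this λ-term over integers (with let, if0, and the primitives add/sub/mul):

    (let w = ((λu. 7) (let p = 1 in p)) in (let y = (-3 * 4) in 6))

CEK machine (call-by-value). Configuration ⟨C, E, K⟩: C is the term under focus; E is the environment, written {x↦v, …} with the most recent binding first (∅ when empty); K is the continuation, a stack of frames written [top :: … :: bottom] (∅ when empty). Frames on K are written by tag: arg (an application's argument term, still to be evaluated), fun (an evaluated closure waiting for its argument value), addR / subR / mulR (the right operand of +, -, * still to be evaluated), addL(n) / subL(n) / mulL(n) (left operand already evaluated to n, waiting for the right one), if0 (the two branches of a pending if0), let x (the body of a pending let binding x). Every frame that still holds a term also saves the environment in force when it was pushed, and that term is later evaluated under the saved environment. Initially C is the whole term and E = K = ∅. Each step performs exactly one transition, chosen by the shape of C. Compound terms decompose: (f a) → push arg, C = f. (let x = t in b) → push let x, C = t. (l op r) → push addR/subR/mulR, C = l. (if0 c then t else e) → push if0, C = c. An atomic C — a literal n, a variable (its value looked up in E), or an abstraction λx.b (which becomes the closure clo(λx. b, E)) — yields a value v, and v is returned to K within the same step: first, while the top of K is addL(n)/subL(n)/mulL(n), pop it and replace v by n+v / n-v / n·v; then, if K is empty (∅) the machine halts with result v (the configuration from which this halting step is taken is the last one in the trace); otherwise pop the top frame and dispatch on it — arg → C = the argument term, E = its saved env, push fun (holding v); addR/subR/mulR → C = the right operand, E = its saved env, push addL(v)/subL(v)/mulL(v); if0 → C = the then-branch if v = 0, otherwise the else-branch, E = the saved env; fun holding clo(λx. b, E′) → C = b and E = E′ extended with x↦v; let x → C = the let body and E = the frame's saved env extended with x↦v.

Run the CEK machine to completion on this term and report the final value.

[0] [C=(let w = ((λu. 7) (let p = 1 in p)) in (let y = (-3 * 4) in 6)) | E=∅ | K=∅]
[1] [C=((λu. 7) (let p = 1 in p)) | E=∅ | K=[let w]]
[2] [C=(λu. 7) | E=∅ | K=[arg :: let w]]
[3] [C=(let p = 1 in p) | E=∅ | K=[fun :: let w]]
[4] [C=1 | E=∅ | K=[let p :: fun :: let w]]
[5] [C=p | E={p↦1} | K=[fun :: let w]]
[6] [C=7 | E={u↦1} | K=[let w]]
[7] [C=(let y = (-3 * 4) in 6) | E={w↦7} | K=∅]
[8] [C=(-3 * 4) | E={w↦7} | K=[let y]]
[9] [C=-3 | E={w↦7} | K=[mulR :: let y]]
[10] [C=4 | E={w↦7} | K=[mulL(-3) :: let y]]
[11] [C=6 | E={y↦-12, w↦7} | K=∅]
→ final value 6

Answer: 6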